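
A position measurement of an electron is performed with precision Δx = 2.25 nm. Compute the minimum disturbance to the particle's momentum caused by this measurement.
2.343 × 10^-26 kg·m/s

The uncertainty principle implies that measuring position disturbs momentum:
ΔxΔp ≥ ℏ/2

When we measure position with precision Δx, we necessarily introduce a momentum uncertainty:
Δp ≥ ℏ/(2Δx)
Δp_min = (1.055e-34 J·s) / (2 × 2.250e-09 m)
Δp_min = 2.343e-26 kg·m/s

The more precisely we measure position, the greater the momentum disturbance.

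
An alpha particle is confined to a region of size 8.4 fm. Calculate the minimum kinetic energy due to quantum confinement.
18.506 keV

Using the uncertainty principle:

1. Position uncertainty: Δx ≈ 8.400e-15 m
2. Minimum momentum uncertainty: Δp = ℏ/(2Δx) = 6.277e-21 kg·m/s
3. Minimum kinetic energy:
   KE = (Δp)²/(2m) = (6.277e-21)²/(2 × 6.645e-27 kg)
   KE = 2.965e-15 J = 18.506 keV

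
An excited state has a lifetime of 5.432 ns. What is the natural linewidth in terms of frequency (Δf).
14.650 MHz

Using the energy-time uncertainty principle and E = hf:
ΔEΔt ≥ ℏ/2
hΔf·Δt ≥ ℏ/2

The minimum frequency uncertainty is:
Δf = ℏ/(2hτ) = 1/(4πτ)
Δf = 1/(4π × 5.432e-09 s)
Δf = 1.465e+07 Hz = 14.650 MHz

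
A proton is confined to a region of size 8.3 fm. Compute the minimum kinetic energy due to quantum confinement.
75.301 keV

Using the uncertainty principle:

1. Position uncertainty: Δx ≈ 8.300e-15 m
2. Minimum momentum uncertainty: Δp = ℏ/(2Δx) = 6.353e-21 kg·m/s
3. Minimum kinetic energy:
   KE = (Δp)²/(2m) = (6.353e-21)²/(2 × 1.673e-27 kg)
   KE = 1.206e-14 J = 75.301 keV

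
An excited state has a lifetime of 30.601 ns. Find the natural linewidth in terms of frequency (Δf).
2.600 MHz

Using the energy-time uncertainty principle and E = hf:
ΔEΔt ≥ ℏ/2
hΔf·Δt ≥ ℏ/2

The minimum frequency uncertainty is:
Δf = ℏ/(2hτ) = 1/(4πτ)
Δf = 1/(4π × 3.060e-08 s)
Δf = 2.600e+06 Hz = 2.600 MHz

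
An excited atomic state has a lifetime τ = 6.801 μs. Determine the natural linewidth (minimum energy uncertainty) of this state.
48.391 peV

Using the energy-time uncertainty principle:
ΔEΔt ≥ ℏ/2

The lifetime τ represents the time uncertainty Δt.
The natural linewidth (minimum energy uncertainty) is:

ΔE = ℏ/(2τ)
ΔE = (1.055e-34 J·s) / (2 × 6.801e-06 s)
ΔE = 7.753e-30 J = 48.391 peV

This natural linewidth limits the precision of spectroscopic measurements.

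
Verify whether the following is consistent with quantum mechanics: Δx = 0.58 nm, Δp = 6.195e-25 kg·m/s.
Yes, it satisfies the uncertainty principle.

Calculate the product ΔxΔp:
ΔxΔp = (5.800e-10 m) × (6.195e-25 kg·m/s)
ΔxΔp = 3.593e-34 J·s

Compare to the minimum allowed value ℏ/2:
ℏ/2 = 5.273e-35 J·s

Since ΔxΔp = 3.593e-34 J·s ≥ 5.273e-35 J·s = ℏ/2,
the measurement satisfies the uncertainty principle.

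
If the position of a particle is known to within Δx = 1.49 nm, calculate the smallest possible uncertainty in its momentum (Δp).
3.539 × 10^-26 kg·m/s

Using the Heisenberg uncertainty principle:
ΔxΔp ≥ ℏ/2

The minimum uncertainty in momentum is:
Δp_min = ℏ/(2Δx)
Δp_min = (1.055e-34 J·s) / (2 × 1.490e-09 m)
Δp_min = 3.539e-26 kg·m/s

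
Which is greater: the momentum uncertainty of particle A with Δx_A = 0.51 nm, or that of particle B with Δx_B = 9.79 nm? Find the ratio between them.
Particle A has the larger minimum momentum uncertainty, by a factor of 19.20.

For each particle, the minimum momentum uncertainty is Δp_min = ℏ/(2Δx):

Particle A: Δp_A = ℏ/(2×5.100e-10 m) = 1.034e-25 kg·m/s
Particle B: Δp_B = ℏ/(2×9.790e-09 m) = 5.386e-27 kg·m/s

Ratio: Δp_A/Δp_B = 19.20

Since Δp_min ∝ 1/Δx, the particle with smaller position uncertainty (A) has larger momentum uncertainty.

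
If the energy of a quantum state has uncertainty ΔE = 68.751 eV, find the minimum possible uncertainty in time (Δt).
4.787 as

Using the energy-time uncertainty principle:
ΔEΔt ≥ ℏ/2

The minimum uncertainty in time is:
Δt_min = ℏ/(2ΔE)
Δt_min = (1.055e-34 J·s) / (2 × 1.102e-17 J)
Δt_min = 4.787e-18 s = 4.787 as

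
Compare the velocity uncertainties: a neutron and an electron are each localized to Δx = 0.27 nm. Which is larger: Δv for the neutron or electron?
The electron has the larger minimum velocity uncertainty, by a ratio of 1838.7.

For both particles, Δp_min = ℏ/(2Δx) = 1.953e-25 kg·m/s (same for both).

The velocity uncertainty is Δv = Δp/m:
- neutron: Δv = 1.953e-25 / 1.675e-27 = 1.166e+02 m/s = 116.597 m/s
- electron: Δv = 1.953e-25 / 9.109e-31 = 2.144e+05 m/s = 214.385 km/s

Ratio: 2.144e+05 / 1.166e+02 = 1838.7

The lighter particle has larger velocity uncertainty because Δv ∝ 1/m.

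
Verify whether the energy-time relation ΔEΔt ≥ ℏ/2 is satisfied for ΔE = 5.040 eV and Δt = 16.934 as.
No, it violates the uncertainty relation.

Calculate the product ΔEΔt:
ΔE = 5.040 eV = 8.075e-19 J
ΔEΔt = (8.075e-19 J) × (1.693e-17 s)
ΔEΔt = 1.367e-35 J·s

Compare to the minimum allowed value ℏ/2:
ℏ/2 = 5.273e-35 J·s

Since ΔEΔt = 1.367e-35 J·s < 5.273e-35 J·s = ℏ/2,
this violates the uncertainty relation.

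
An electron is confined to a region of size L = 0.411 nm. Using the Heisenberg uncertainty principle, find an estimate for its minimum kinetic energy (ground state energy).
56.387 meV

Using the uncertainty principle to estimate ground state energy:

1. The position uncertainty is approximately the confinement size:
   Δx ≈ L = 4.110e-10 m

2. From ΔxΔp ≥ ℏ/2, the minimum momentum uncertainty is:
   Δp ≈ ℏ/(2L) = 1.283e-25 kg·m/s

3. The kinetic energy is approximately:
   KE ≈ (Δp)²/(2m) = (1.283e-25)²/(2 × 9.109e-31 kg)
   KE ≈ 9.034e-21 J = 56.387 meV

This is an order-of-magnitude estimate of the ground state energy.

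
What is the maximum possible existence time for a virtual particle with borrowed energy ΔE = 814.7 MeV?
4.040 × 10^-25 s

Using the energy-time uncertainty principle:
ΔEΔt ≥ ℏ/2

For a virtual particle borrowing energy ΔE, the maximum lifetime is:
Δt_max = ℏ/(2ΔE)

Converting energy:
ΔE = 814.7 MeV = 1.305e-10 J

Δt_max = (1.055e-34 J·s) / (2 × 1.305e-10 J)
Δt_max = 4.040e-25 s = 4.040 × 10^-25 s

Virtual particles with higher borrowed energy exist for shorter times.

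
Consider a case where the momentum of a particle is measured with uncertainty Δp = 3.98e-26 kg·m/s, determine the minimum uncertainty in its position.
1.325 nm

Using the Heisenberg uncertainty principle:
ΔxΔp ≥ ℏ/2

The minimum uncertainty in position is:
Δx_min = ℏ/(2Δp)
Δx_min = (1.055e-34 J·s) / (2 × 3.980e-26 kg·m/s)
Δx_min = 1.325e-09 m = 1.325 nm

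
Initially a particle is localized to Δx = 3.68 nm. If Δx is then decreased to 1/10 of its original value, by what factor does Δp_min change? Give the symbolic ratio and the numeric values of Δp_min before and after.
Original Δp_min = 1.433 × 10^-26 kg·m/s; new Δp'_min = 1.433 × 10^-25 kg·m/s; ratio Δp'_min/Δp_min = 10.

From the uncertainty principle ΔxΔp ≥ ℏ/2, the minimum momentum uncertainty is Δp_min = ℏ/(2Δx).

Original (Δx = 3.68 nm = 3.680e-09 m):
Δp_min = (1.055e-34 J·s)/(2 × 3.680e-09 m) = 1.433e-26 kg·m/s

When Δx → (1/10)Δx:
Δp'_min = ℏ/(2 × (1/10)Δx) = 10 × ℏ/(2Δx) = 10 × Δp_min
Δp'_min = 10 × 1.433e-26 kg·m/s = 1.433e-25 kg·m/s

Since Δp_min ∝ 1/Δx, when Δx is decreased to 1/10 of its original value, Δp_min increases to 10 times its original value.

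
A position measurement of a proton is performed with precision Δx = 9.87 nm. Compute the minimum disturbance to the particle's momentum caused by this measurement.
5.342 × 10^-27 kg·m/s

The uncertainty principle implies that measuring position disturbs momentum:
ΔxΔp ≥ ℏ/2

When we measure position with precision Δx, we necessarily introduce a momentum uncertainty:
Δp ≥ ℏ/(2Δx)
Δp_min = (1.055e-34 J·s) / (2 × 9.870e-09 m)
Δp_min = 5.342e-27 kg·m/s

The more precisely we measure position, the greater the momentum disturbance.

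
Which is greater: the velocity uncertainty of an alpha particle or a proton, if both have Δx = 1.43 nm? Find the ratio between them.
The proton has the larger minimum velocity uncertainty, by a ratio of 4.0.

For both particles, Δp_min = ℏ/(2Δx) = 3.687e-26 kg·m/s (same for both).

The velocity uncertainty is Δv = Δp/m:
- alpha particle: Δv = 3.687e-26 / 6.645e-27 = 5.549e+00 m/s = 5.549 m/s
- proton: Δv = 3.687e-26 / 1.673e-27 = 2.205e+01 m/s = 22.045 m/s

Ratio: 2.205e+01 / 5.549e+00 = 4.0

The lighter particle has larger velocity uncertainty because Δv ∝ 1/m.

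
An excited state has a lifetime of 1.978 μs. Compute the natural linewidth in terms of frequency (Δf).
40.231 kHz

Using the energy-time uncertainty principle and E = hf:
ΔEΔt ≥ ℏ/2
hΔf·Δt ≥ ℏ/2

The minimum frequency uncertainty is:
Δf = ℏ/(2hτ) = 1/(4πτ)
Δf = 1/(4π × 1.978e-06 s)
Δf = 4.023e+04 Hz = 40.231 kHz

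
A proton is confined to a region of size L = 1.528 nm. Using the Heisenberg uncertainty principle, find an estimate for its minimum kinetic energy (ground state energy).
2.222 μeV

Using the uncertainty principle to estimate ground state energy:

1. The position uncertainty is approximately the confinement size:
   Δx ≈ L = 1.528e-09 m

2. From ΔxΔp ≥ ℏ/2, the minimum momentum uncertainty is:
   Δp ≈ ℏ/(2L) = 3.451e-26 kg·m/s

3. The kinetic energy is approximately:
   KE ≈ (Δp)²/(2m) = (3.451e-26)²/(2 × 1.673e-27 kg)
   KE ≈ 3.560e-25 J = 2.222 μeV

This is an order-of-magnitude estimate of the ground state energy.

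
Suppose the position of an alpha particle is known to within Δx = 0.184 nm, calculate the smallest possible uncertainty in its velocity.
43.128 m/s

Using the Heisenberg uncertainty principle and Δp = mΔv:
ΔxΔp ≥ ℏ/2
Δx(mΔv) ≥ ℏ/2

The minimum uncertainty in velocity is:
Δv_min = ℏ/(2mΔx)
Δv_min = (1.055e-34 J·s) / (2 × 6.645e-27 kg × 1.840e-10 m)
Δv_min = 4.313e+01 m/s = 43.128 m/s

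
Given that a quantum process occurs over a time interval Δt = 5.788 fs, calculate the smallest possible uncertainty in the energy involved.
56.860 meV

Using the energy-time uncertainty principle:
ΔEΔt ≥ ℏ/2

The minimum uncertainty in energy is:
ΔE_min = ℏ/(2Δt)
ΔE_min = (1.055e-34 J·s) / (2 × 5.788e-15 s)
ΔE_min = 9.110e-21 J = 56.860 meV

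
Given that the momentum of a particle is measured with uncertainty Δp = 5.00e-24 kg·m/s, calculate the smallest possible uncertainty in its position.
10.546 pm

Using the Heisenberg uncertainty principle:
ΔxΔp ≥ ℏ/2

The minimum uncertainty in position is:
Δx_min = ℏ/(2Δp)
Δx_min = (1.055e-34 J·s) / (2 × 5.000e-24 kg·m/s)
Δx_min = 1.055e-11 m = 10.546 pm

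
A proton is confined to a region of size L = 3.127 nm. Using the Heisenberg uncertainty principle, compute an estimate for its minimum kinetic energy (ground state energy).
530.516 neV

Using the uncertainty principle to estimate ground state energy:

1. The position uncertainty is approximately the confinement size:
   Δx ≈ L = 3.127e-09 m

2. From ΔxΔp ≥ ℏ/2, the minimum momentum uncertainty is:
   Δp ≈ ℏ/(2L) = 1.686e-26 kg·m/s

3. The kinetic energy is approximately:
   KE ≈ (Δp)²/(2m) = (1.686e-26)²/(2 × 1.673e-27 kg)
   KE ≈ 8.500e-26 J = 530.516 neV

This is an order-of-magnitude estimate of the ground state energy.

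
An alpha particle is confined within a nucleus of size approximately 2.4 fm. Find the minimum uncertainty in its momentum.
2.197 × 10^-20 kg·m/s

Using the Heisenberg uncertainty principle:
ΔxΔp ≥ ℏ/2

With Δx ≈ L = 2.400e-15 m (the confinement size):
Δp_min = ℏ/(2Δx)
Δp_min = (1.055e-34 J·s) / (2 × 2.400e-15 m)
Δp_min = 2.197e-20 kg·m/s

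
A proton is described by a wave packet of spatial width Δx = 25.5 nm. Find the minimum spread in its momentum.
2.068 × 10^-27 kg·m/s

For a wave packet, the spatial width Δx and momentum spread Δp are related by the uncertainty principle:
ΔxΔp ≥ ℏ/2

The minimum momentum spread is:
Δp_min = ℏ/(2Δx)
Δp_min = (1.055e-34 J·s) / (2 × 2.550e-08 m)
Δp_min = 2.068e-27 kg·m/s

A wave packet cannot have both a well-defined position and well-defined momentum.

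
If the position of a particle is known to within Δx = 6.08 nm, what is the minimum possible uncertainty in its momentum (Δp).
8.672 × 10^-27 kg·m/s

Using the Heisenberg uncertainty principle:
ΔxΔp ≥ ℏ/2

The minimum uncertainty in momentum is:
Δp_min = ℏ/(2Δx)
Δp_min = (1.055e-34 J·s) / (2 × 6.080e-09 m)
Δp_min = 8.672e-27 kg·m/s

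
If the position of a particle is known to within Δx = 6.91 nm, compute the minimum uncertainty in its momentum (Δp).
7.631 × 10^-27 kg·m/s

Using the Heisenberg uncertainty principle:
ΔxΔp ≥ ℏ/2

The minimum uncertainty in momentum is:
Δp_min = ℏ/(2Δx)
Δp_min = (1.055e-34 J·s) / (2 × 6.910e-09 m)
Δp_min = 7.631e-27 kg·m/s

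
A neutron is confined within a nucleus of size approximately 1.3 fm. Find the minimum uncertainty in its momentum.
4.056 × 10^-20 kg·m/s

Using the Heisenberg uncertainty principle:
ΔxΔp ≥ ℏ/2

With Δx ≈ L = 1.300e-15 m (the confinement size):
Δp_min = ℏ/(2Δx)
Δp_min = (1.055e-34 J·s) / (2 × 1.300e-15 m)
Δp_min = 4.056e-20 kg·m/s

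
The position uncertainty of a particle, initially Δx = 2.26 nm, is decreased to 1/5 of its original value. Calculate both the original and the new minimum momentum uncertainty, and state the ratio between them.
Original Δp_min = 2.333 × 10^-26 kg·m/s; new Δp'_min = 1.167 × 10^-25 kg·m/s; ratio Δp'_min/Δp_min = 5.

From the uncertainty principle ΔxΔp ≥ ℏ/2, the minimum momentum uncertainty is Δp_min = ℏ/(2Δx).

Original (Δx = 2.26 nm = 2.260e-09 m):
Δp_min = (1.055e-34 J·s)/(2 × 2.260e-09 m) = 2.333e-26 kg·m/s

When Δx → (1/5)Δx:
Δp'_min = ℏ/(2 × (1/5)Δx) = 5 × ℏ/(2Δx) = 5 × Δp_min
Δp'_min = 5 × 2.333e-26 kg·m/s = 1.167e-25 kg·m/s

Since Δp_min ∝ 1/Δx, when Δx is decreased to 1/5 of its original value, Δp_min increases to 5 times its original value.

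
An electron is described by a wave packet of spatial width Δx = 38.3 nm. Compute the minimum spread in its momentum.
1.377 × 10^-27 kg·m/s

For a wave packet, the spatial width Δx and momentum spread Δp are related by the uncertainty principle:
ΔxΔp ≥ ℏ/2

The minimum momentum spread is:
Δp_min = ℏ/(2Δx)
Δp_min = (1.055e-34 J·s) / (2 × 3.830e-08 m)
Δp_min = 1.377e-27 kg·m/s

A wave packet cannot have both a well-defined position and well-defined momentum.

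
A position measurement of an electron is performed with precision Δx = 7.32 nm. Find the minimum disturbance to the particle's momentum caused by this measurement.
7.203 × 10^-27 kg·m/s

The uncertainty principle implies that measuring position disturbs momentum:
ΔxΔp ≥ ℏ/2

When we measure position with precision Δx, we necessarily introduce a momentum uncertainty:
Δp ≥ ℏ/(2Δx)
Δp_min = (1.055e-34 J·s) / (2 × 7.320e-09 m)
Δp_min = 7.203e-27 kg·m/s

The more precisely we measure position, the greater the momentum disturbance.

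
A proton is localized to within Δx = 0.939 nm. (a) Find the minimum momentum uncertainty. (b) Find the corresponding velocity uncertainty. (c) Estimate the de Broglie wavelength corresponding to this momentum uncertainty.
(a) Δp_min = 5.615 × 10^-26 kg·m/s
(b) Δv_min = 33.572 m/s
(c) λ_dB = 11.800 nm

Step-by-step:

(a) From the uncertainty principle:
Δp_min = ℏ/(2Δx) = (1.055e-34 J·s)/(2 × 9.390e-10 m) = 5.615e-26 kg·m/s

(b) The velocity uncertainty:
Δv = Δp/m = (5.615e-26 kg·m/s)/(1.673e-27 kg) = 3.357e+01 m/s = 33.572 m/s

(c) The de Broglie wavelength for this momentum:
λ = h/p = (6.626e-34 J·s)/(5.615e-26 kg·m/s) = 1.180e-08 m = 11.800 nm

Note: The de Broglie wavelength is comparable to the localization size, as expected from wave-particle duality.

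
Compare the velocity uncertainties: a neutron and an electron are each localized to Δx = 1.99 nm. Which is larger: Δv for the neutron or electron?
The electron has the larger minimum velocity uncertainty, by a ratio of 1838.7.

For both particles, Δp_min = ℏ/(2Δx) = 2.650e-26 kg·m/s (same for both).

The velocity uncertainty is Δv = Δp/m:
- neutron: Δv = 2.650e-26 / 1.675e-27 = 1.582e+01 m/s = 15.820 m/s
- electron: Δv = 2.650e-26 / 9.109e-31 = 2.909e+04 m/s = 29.087 km/s

Ratio: 2.909e+04 / 1.582e+01 = 1838.7

The lighter particle has larger velocity uncertainty because Δv ∝ 1/m.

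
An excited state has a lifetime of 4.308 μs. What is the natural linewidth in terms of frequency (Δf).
18.472 kHz

Using the energy-time uncertainty principle and E = hf:
ΔEΔt ≥ ℏ/2
hΔf·Δt ≥ ℏ/2

The minimum frequency uncertainty is:
Δf = ℏ/(2hτ) = 1/(4πτ)
Δf = 1/(4π × 4.308e-06 s)
Δf = 1.847e+04 Hz = 18.472 kHz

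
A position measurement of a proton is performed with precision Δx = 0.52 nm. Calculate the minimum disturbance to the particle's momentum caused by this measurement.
1.014 × 10^-25 kg·m/s

The uncertainty principle implies that measuring position disturbs momentum:
ΔxΔp ≥ ℏ/2

When we measure position with precision Δx, we necessarily introduce a momentum uncertainty:
Δp ≥ ℏ/(2Δx)
Δp_min = (1.055e-34 J·s) / (2 × 5.200e-10 m)
Δp_min = 1.014e-25 kg·m/s

The more precisely we measure position, the greater the momentum disturbance.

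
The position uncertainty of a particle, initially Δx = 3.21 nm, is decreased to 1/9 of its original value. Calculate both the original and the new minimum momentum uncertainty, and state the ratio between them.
Original Δp_min = 1.643 × 10^-26 kg·m/s; new Δp'_min = 1.478 × 10^-25 kg·m/s; ratio Δp'_min/Δp_min = 9.

From the uncertainty principle ΔxΔp ≥ ℏ/2, the minimum momentum uncertainty is Δp_min = ℏ/(2Δx).

Original (Δx = 3.21 nm = 3.210e-09 m):
Δp_min = (1.055e-34 J·s)/(2 × 3.210e-09 m) = 1.643e-26 kg·m/s

When Δx → (1/9)Δx:
Δp'_min = ℏ/(2 × (1/9)Δx) = 9 × ℏ/(2Δx) = 9 × Δp_min
Δp'_min = 9 × 1.643e-26 kg·m/s = 1.478e-25 kg·m/s

Since Δp_min ∝ 1/Δx, when Δx is decreased to 1/9 of its original value, Δp_min increases to 9 times its original value.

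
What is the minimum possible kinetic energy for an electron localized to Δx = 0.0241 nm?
16.399 eV

Localizing a particle requires giving it sufficient momentum uncertainty:

1. From uncertainty principle: Δp ≥ ℏ/(2Δx)
   Δp_min = (1.055e-34 J·s) / (2 × 2.410e-11 m)
   Δp_min = 2.188e-24 kg·m/s

2. This momentum uncertainty corresponds to kinetic energy:
   KE ≈ (Δp)²/(2m) = (2.188e-24)²/(2 × 9.109e-31 kg)
   KE = 2.627e-18 J = 16.399 eV

Tighter localization requires more energy.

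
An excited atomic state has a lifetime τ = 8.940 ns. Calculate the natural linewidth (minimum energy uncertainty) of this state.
36.813 neV

Using the energy-time uncertainty principle:
ΔEΔt ≥ ℏ/2

The lifetime τ represents the time uncertainty Δt.
The natural linewidth (minimum energy uncertainty) is:

ΔE = ℏ/(2τ)
ΔE = (1.055e-34 J·s) / (2 × 8.940e-09 s)
ΔE = 5.898e-27 J = 36.813 neV

This natural linewidth limits the precision of spectroscopic measurements.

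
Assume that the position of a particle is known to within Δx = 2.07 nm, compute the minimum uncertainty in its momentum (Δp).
2.547 × 10^-26 kg·m/s

Using the Heisenberg uncertainty principle:
ΔxΔp ≥ ℏ/2

The minimum uncertainty in momentum is:
Δp_min = ℏ/(2Δx)
Δp_min = (1.055e-34 J·s) / (2 × 2.070e-09 m)
Δp_min = 2.547e-26 kg·m/s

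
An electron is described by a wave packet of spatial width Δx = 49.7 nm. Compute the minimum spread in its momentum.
1.061 × 10^-27 kg·m/s

For a wave packet, the spatial width Δx and momentum spread Δp are related by the uncertainty principle:
ΔxΔp ≥ ℏ/2

The minimum momentum spread is:
Δp_min = ℏ/(2Δx)
Δp_min = (1.055e-34 J·s) / (2 × 4.970e-08 m)
Δp_min = 1.061e-27 kg·m/s

A wave packet cannot have both a well-defined position and well-defined momentum.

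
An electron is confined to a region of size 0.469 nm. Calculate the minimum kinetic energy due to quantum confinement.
43.303 meV

Using the uncertainty principle:

1. Position uncertainty: Δx ≈ 4.690e-10 m
2. Minimum momentum uncertainty: Δp = ℏ/(2Δx) = 1.124e-25 kg·m/s
3. Minimum kinetic energy:
   KE = (Δp)²/(2m) = (1.124e-25)²/(2 × 9.109e-31 kg)
   KE = 6.938e-21 J = 43.303 meV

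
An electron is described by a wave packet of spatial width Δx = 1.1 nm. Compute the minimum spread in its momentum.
4.794 × 10^-26 kg·m/s

For a wave packet, the spatial width Δx and momentum spread Δp are related by the uncertainty principle:
ΔxΔp ≥ ℏ/2

The minimum momentum spread is:
Δp_min = ℏ/(2Δx)
Δp_min = (1.055e-34 J·s) / (2 × 1.100e-09 m)
Δp_min = 4.794e-26 kg·m/s

A wave packet cannot have both a well-defined position and well-defined momentum.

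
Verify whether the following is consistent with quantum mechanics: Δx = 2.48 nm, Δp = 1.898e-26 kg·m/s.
No, it violates the uncertainty principle (impossible measurement).

Calculate the product ΔxΔp:
ΔxΔp = (2.480e-09 m) × (1.898e-26 kg·m/s)
ΔxΔp = 4.707e-35 J·s

Compare to the minimum allowed value ℏ/2:
ℏ/2 = 5.273e-35 J·s

Since ΔxΔp = 4.707e-35 J·s < 5.273e-35 J·s = ℏ/2,
the measurement violates the uncertainty principle.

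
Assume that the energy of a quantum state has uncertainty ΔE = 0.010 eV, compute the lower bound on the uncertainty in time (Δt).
32.911 fs

Using the energy-time uncertainty principle:
ΔEΔt ≥ ℏ/2

The minimum uncertainty in time is:
Δt_min = ℏ/(2ΔE)
Δt_min = (1.055e-34 J·s) / (2 × 1.602e-21 J)
Δt_min = 3.291e-14 s = 32.911 fs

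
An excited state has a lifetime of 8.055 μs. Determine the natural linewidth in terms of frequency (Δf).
9.879 kHz

Using the energy-time uncertainty principle and E = hf:
ΔEΔt ≥ ℏ/2
hΔf·Δt ≥ ℏ/2

The minimum frequency uncertainty is:
Δf = ℏ/(2hτ) = 1/(4πτ)
Δf = 1/(4π × 8.055e-06 s)
Δf = 9.879e+03 Hz = 9.879 kHz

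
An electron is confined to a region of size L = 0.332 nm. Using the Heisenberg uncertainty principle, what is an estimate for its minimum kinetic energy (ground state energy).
86.415 meV

Using the uncertainty principle to estimate ground state energy:

1. The position uncertainty is approximately the confinement size:
   Δx ≈ L = 3.320e-10 m

2. From ΔxΔp ≥ ℏ/2, the minimum momentum uncertainty is:
   Δp ≈ ℏ/(2L) = 1.588e-25 kg·m/s

3. The kinetic energy is approximately:
   KE ≈ (Δp)²/(2m) = (1.588e-25)²/(2 × 9.109e-31 kg)
   KE ≈ 1.385e-20 J = 86.415 meV

This is an order-of-magnitude estimate of the ground state energy.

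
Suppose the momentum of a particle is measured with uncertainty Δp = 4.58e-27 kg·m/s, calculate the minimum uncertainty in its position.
11.513 nm

Using the Heisenberg uncertainty principle:
ΔxΔp ≥ ℏ/2

The minimum uncertainty in position is:
Δx_min = ℏ/(2Δp)
Δx_min = (1.055e-34 J·s) / (2 × 4.580e-27 kg·m/s)
Δx_min = 1.151e-08 m = 11.513 nm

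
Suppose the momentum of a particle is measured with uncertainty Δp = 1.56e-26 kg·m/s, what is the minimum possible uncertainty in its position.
3.380 nm

Using the Heisenberg uncertainty principle:
ΔxΔp ≥ ℏ/2

The minimum uncertainty in position is:
Δx_min = ℏ/(2Δp)
Δx_min = (1.055e-34 J·s) / (2 × 1.560e-26 kg·m/s)
Δx_min = 3.380e-09 m = 3.380 nm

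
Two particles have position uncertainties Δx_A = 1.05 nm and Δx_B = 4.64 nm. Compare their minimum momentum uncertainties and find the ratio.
Particle A has the larger minimum momentum uncertainty, by a factor of 4.42.

For each particle, the minimum momentum uncertainty is Δp_min = ℏ/(2Δx):

Particle A: Δp_A = ℏ/(2×1.050e-09 m) = 5.022e-26 kg·m/s
Particle B: Δp_B = ℏ/(2×4.640e-09 m) = 1.136e-26 kg·m/s

Ratio: Δp_A/Δp_B = 4.42

Since Δp_min ∝ 1/Δx, the particle with smaller position uncertainty (A) has larger momentum uncertainty.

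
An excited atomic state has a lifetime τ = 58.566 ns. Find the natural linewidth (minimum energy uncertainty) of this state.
5.619 neV

Using the energy-time uncertainty principle:
ΔEΔt ≥ ℏ/2

The lifetime τ represents the time uncertainty Δt.
The natural linewidth (minimum energy uncertainty) is:

ΔE = ℏ/(2τ)
ΔE = (1.055e-34 J·s) / (2 × 5.857e-08 s)
ΔE = 9.003e-28 J = 5.619 neV

This natural linewidth limits the precision of spectroscopic measurements.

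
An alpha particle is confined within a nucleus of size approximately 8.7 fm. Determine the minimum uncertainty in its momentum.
6.061 × 10^-21 kg·m/s

Using the Heisenberg uncertainty principle:
ΔxΔp ≥ ℏ/2

With Δx ≈ L = 8.700e-15 m (the confinement size):
Δp_min = ℏ/(2Δx)
Δp_min = (1.055e-34 J·s) / (2 × 8.700e-15 m)
Δp_min = 6.061e-21 kg·m/s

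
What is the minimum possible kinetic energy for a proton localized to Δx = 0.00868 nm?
68.852 meV

Localizing a particle requires giving it sufficient momentum uncertainty:

1. From uncertainty principle: Δp ≥ ℏ/(2Δx)
   Δp_min = (1.055e-34 J·s) / (2 × 8.680e-12 m)
   Δp_min = 6.075e-24 kg·m/s

2. This momentum uncertainty corresponds to kinetic energy:
   KE ≈ (Δp)²/(2m) = (6.075e-24)²/(2 × 1.673e-27 kg)
   KE = 1.103e-20 J = 68.852 meV

Tighter localization requires more energy.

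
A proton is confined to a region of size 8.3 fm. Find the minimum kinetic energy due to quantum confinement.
75.301 keV

Using the uncertainty principle:

1. Position uncertainty: Δx ≈ 8.300e-15 m
2. Minimum momentum uncertainty: Δp = ℏ/(2Δx) = 6.353e-21 kg·m/s
3. Minimum kinetic energy:
   KE = (Δp)²/(2m) = (6.353e-21)²/(2 × 1.673e-27 kg)
   KE = 1.206e-14 J = 75.301 keV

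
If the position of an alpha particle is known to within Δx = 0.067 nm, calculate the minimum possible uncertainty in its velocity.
118.440 m/s

Using the Heisenberg uncertainty principle and Δp = mΔv:
ΔxΔp ≥ ℏ/2
Δx(mΔv) ≥ ℏ/2

The minimum uncertainty in velocity is:
Δv_min = ℏ/(2mΔx)
Δv_min = (1.055e-34 J·s) / (2 × 6.645e-27 kg × 6.700e-11 m)
Δv_min = 1.184e+02 m/s = 118.440 m/s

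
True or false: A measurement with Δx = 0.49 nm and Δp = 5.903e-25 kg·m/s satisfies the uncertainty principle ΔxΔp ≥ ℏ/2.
Yes, it satisfies the uncertainty principle.

Calculate the product ΔxΔp:
ΔxΔp = (4.900e-10 m) × (5.903e-25 kg·m/s)
ΔxΔp = 2.892e-34 J·s

Compare to the minimum allowed value ℏ/2:
ℏ/2 = 5.273e-35 J·s

Since ΔxΔp = 2.892e-34 J·s ≥ 5.273e-35 J·s = ℏ/2,
the measurement satisfies the uncertainty principle.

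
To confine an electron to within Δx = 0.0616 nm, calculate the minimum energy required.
2.510 eV

Localizing a particle requires giving it sufficient momentum uncertainty:

1. From uncertainty principle: Δp ≥ ℏ/(2Δx)
   Δp_min = (1.055e-34 J·s) / (2 × 6.160e-11 m)
   Δp_min = 8.560e-25 kg·m/s

2. This momentum uncertainty corresponds to kinetic energy:
   KE ≈ (Δp)²/(2m) = (8.560e-25)²/(2 × 9.109e-31 kg)
   KE = 4.022e-19 J = 2.510 eV

Tighter localization requires more energy.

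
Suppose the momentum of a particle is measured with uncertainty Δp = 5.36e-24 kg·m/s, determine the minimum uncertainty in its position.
9.837 pm

Using the Heisenberg uncertainty principle:
ΔxΔp ≥ ℏ/2

The minimum uncertainty in position is:
Δx_min = ℏ/(2Δp)
Δx_min = (1.055e-34 J·s) / (2 × 5.360e-24 kg·m/s)
Δx_min = 9.837e-12 m = 9.837 pm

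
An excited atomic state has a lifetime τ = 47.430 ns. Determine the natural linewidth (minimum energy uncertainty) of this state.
6.939 neV

Using the energy-time uncertainty principle:
ΔEΔt ≥ ℏ/2

The lifetime τ represents the time uncertainty Δt.
The natural linewidth (minimum energy uncertainty) is:

ΔE = ℏ/(2τ)
ΔE = (1.055e-34 J·s) / (2 × 4.743e-08 s)
ΔE = 1.112e-27 J = 6.939 neV

This natural linewidth limits the precision of spectroscopic measurements.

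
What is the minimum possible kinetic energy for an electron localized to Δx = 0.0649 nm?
2.261 eV

Localizing a particle requires giving it sufficient momentum uncertainty:

1. From uncertainty principle: Δp ≥ ℏ/(2Δx)
   Δp_min = (1.055e-34 J·s) / (2 × 6.490e-11 m)
   Δp_min = 8.125e-25 kg·m/s

2. This momentum uncertainty corresponds to kinetic energy:
   KE ≈ (Δp)²/(2m) = (8.125e-25)²/(2 × 9.109e-31 kg)
   KE = 3.623e-19 J = 2.261 eV

Tighter localization requires more energy.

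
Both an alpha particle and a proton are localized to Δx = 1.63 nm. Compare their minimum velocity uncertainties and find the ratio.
The proton has the larger minimum velocity uncertainty, by a ratio of 4.0.

For both particles, Δp_min = ℏ/(2Δx) = 3.235e-26 kg·m/s (same for both).

The velocity uncertainty is Δv = Δp/m:
- alpha particle: Δv = 3.235e-26 / 6.645e-27 = 4.868e+00 m/s = 4.868 m/s
- proton: Δv = 3.235e-26 / 1.673e-27 = 1.934e+01 m/s = 19.340 m/s

Ratio: 1.934e+01 / 4.868e+00 = 4.0

The lighter particle has larger velocity uncertainty because Δv ∝ 1/m.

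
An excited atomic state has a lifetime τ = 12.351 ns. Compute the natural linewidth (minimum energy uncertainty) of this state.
26.646 neV

Using the energy-time uncertainty principle:
ΔEΔt ≥ ℏ/2

The lifetime τ represents the time uncertainty Δt.
The natural linewidth (minimum energy uncertainty) is:

ΔE = ℏ/(2τ)
ΔE = (1.055e-34 J·s) / (2 × 1.235e-08 s)
ΔE = 4.269e-27 J = 26.646 neV

This natural linewidth limits the precision of spectroscopic measurements.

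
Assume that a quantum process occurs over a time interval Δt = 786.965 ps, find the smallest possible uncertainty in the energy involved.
418.196 neV

Using the energy-time uncertainty principle:
ΔEΔt ≥ ℏ/2

The minimum uncertainty in energy is:
ΔE_min = ℏ/(2Δt)
ΔE_min = (1.055e-34 J·s) / (2 × 7.870e-10 s)
ΔE_min = 6.700e-26 J = 418.196 neV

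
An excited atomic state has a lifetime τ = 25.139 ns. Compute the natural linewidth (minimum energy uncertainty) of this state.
13.091 neV

Using the energy-time uncertainty principle:
ΔEΔt ≥ ℏ/2

The lifetime τ represents the time uncertainty Δt.
The natural linewidth (minimum energy uncertainty) is:

ΔE = ℏ/(2τ)
ΔE = (1.055e-34 J·s) / (2 × 2.514e-08 s)
ΔE = 2.097e-27 J = 13.091 neV

This natural linewidth limits the precision of spectroscopic measurements.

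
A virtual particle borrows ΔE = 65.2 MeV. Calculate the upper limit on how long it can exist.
5.048 ys

Using the energy-time uncertainty principle:
ΔEΔt ≥ ℏ/2

For a virtual particle borrowing energy ΔE, the maximum lifetime is:
Δt_max = ℏ/(2ΔE)

Converting energy:
ΔE = 65.2 MeV = 1.045e-11 J

Δt_max = (1.055e-34 J·s) / (2 × 1.045e-11 J)
Δt_max = 5.048e-24 s = 5.048 ys

Virtual particles with higher borrowed energy exist for shorter times.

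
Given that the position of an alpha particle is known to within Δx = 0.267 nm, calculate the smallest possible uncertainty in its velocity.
29.721 m/s

Using the Heisenberg uncertainty principle and Δp = mΔv:
ΔxΔp ≥ ℏ/2
Δx(mΔv) ≥ ℏ/2

The minimum uncertainty in velocity is:
Δv_min = ℏ/(2mΔx)
Δv_min = (1.055e-34 J·s) / (2 × 6.645e-27 kg × 2.670e-10 m)
Δv_min = 2.972e+01 m/s = 29.721 m/s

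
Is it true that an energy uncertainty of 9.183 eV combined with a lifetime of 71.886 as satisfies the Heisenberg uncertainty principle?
Yes, it satisfies the uncertainty relation.

Calculate the product ΔEΔt:
ΔE = 9.183 eV = 1.471e-18 J
ΔEΔt = (1.471e-18 J) × (7.189e-17 s)
ΔEΔt = 1.058e-34 J·s

Compare to the minimum allowed value ℏ/2:
ℏ/2 = 5.273e-35 J·s

Since ΔEΔt = 1.058e-34 J·s ≥ 5.273e-35 J·s = ℏ/2,
this satisfies the uncertainty relation.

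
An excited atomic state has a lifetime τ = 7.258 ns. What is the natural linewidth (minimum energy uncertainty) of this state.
45.344 neV

Using the energy-time uncertainty principle:
ΔEΔt ≥ ℏ/2

The lifetime τ represents the time uncertainty Δt.
The natural linewidth (minimum energy uncertainty) is:

ΔE = ℏ/(2τ)
ΔE = (1.055e-34 J·s) / (2 × 7.258e-09 s)
ΔE = 7.265e-27 J = 45.344 neV

This natural linewidth limits the precision of spectroscopic measurements.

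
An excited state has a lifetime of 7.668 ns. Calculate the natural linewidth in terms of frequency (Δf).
10.378 MHz

Using the energy-time uncertainty principle and E = hf:
ΔEΔt ≥ ℏ/2
hΔf·Δt ≥ ℏ/2

The minimum frequency uncertainty is:
Δf = ℏ/(2hτ) = 1/(4πτ)
Δf = 1/(4π × 7.668e-09 s)
Δf = 1.038e+07 Hz = 10.378 MHz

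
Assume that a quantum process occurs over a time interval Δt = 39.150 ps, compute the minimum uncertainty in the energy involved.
8.406 μeV

Using the energy-time uncertainty principle:
ΔEΔt ≥ ℏ/2

The minimum uncertainty in energy is:
ΔE_min = ℏ/(2Δt)
ΔE_min = (1.055e-34 J·s) / (2 × 3.915e-11 s)
ΔE_min = 1.347e-24 J = 8.406 μeV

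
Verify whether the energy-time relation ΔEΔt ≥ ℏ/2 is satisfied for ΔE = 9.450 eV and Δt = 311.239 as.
Yes, it satisfies the uncertainty relation.

Calculate the product ΔEΔt:
ΔE = 9.450 eV = 1.514e-18 J
ΔEΔt = (1.514e-18 J) × (3.112e-16 s)
ΔEΔt = 4.712e-34 J·s

Compare to the minimum allowed value ℏ/2:
ℏ/2 = 5.273e-35 J·s

Since ΔEΔt = 4.712e-34 J·s ≥ 5.273e-35 J·s = ℏ/2,
this satisfies the uncertainty relation.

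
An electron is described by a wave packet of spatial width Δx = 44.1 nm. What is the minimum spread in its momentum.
1.196 × 10^-27 kg·m/s

For a wave packet, the spatial width Δx and momentum spread Δp are related by the uncertainty principle:
ΔxΔp ≥ ℏ/2

The minimum momentum spread is:
Δp_min = ℏ/(2Δx)
Δp_min = (1.055e-34 J·s) / (2 × 4.410e-08 m)
Δp_min = 1.196e-27 kg·m/s

A wave packet cannot have both a well-defined position and well-defined momentum.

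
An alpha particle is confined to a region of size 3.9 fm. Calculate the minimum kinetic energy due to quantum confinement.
85.852 keV

Using the uncertainty principle:

1. Position uncertainty: Δx ≈ 3.900e-15 m
2. Minimum momentum uncertainty: Δp = ℏ/(2Δx) = 1.352e-20 kg·m/s
3. Minimum kinetic energy:
   KE = (Δp)²/(2m) = (1.352e-20)²/(2 × 6.645e-27 kg)
   KE = 1.375e-14 J = 85.852 keV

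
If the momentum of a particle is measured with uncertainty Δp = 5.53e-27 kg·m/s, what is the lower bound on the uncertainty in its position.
9.535 nm

Using the Heisenberg uncertainty principle:
ΔxΔp ≥ ℏ/2

The minimum uncertainty in position is:
Δx_min = ℏ/(2Δp)
Δx_min = (1.055e-34 J·s) / (2 × 5.530e-27 kg·m/s)
Δx_min = 9.535e-09 m = 9.535 nm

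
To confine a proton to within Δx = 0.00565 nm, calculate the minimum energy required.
162.501 meV

Localizing a particle requires giving it sufficient momentum uncertainty:

1. From uncertainty principle: Δp ≥ ℏ/(2Δx)
   Δp_min = (1.055e-34 J·s) / (2 × 5.650e-12 m)
   Δp_min = 9.332e-24 kg·m/s

2. This momentum uncertainty corresponds to kinetic energy:
   KE ≈ (Δp)²/(2m) = (9.332e-24)²/(2 × 1.673e-27 kg)
   KE = 2.604e-20 J = 162.501 meV

Tighter localization requires more energy.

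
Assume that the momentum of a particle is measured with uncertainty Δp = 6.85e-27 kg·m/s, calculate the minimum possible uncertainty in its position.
7.698 nm

Using the Heisenberg uncertainty principle:
ΔxΔp ≥ ℏ/2

The minimum uncertainty in position is:
Δx_min = ℏ/(2Δp)
Δx_min = (1.055e-34 J·s) / (2 × 6.850e-27 kg·m/s)
Δx_min = 7.698e-09 m = 7.698 nm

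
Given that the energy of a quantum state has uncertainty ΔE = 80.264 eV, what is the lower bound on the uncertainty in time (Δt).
4.100 as

Using the energy-time uncertainty principle:
ΔEΔt ≥ ℏ/2

The minimum uncertainty in time is:
Δt_min = ℏ/(2ΔE)
Δt_min = (1.055e-34 J·s) / (2 × 1.286e-17 J)
Δt_min = 4.100e-18 s = 4.100 as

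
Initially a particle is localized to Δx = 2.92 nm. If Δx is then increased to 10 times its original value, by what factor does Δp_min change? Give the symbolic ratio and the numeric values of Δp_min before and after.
Original Δp_min = 1.806 × 10^-26 kg·m/s; new Δp'_min = 1.806 × 10^-27 kg·m/s; ratio Δp'_min/Δp_min = 1/10.

From the uncertainty principle ΔxΔp ≥ ℏ/2, the minimum momentum uncertainty is Δp_min = ℏ/(2Δx).

Original (Δx = 2.92 nm = 2.920e-09 m):
Δp_min = (1.055e-34 J·s)/(2 × 2.920e-09 m) = 1.806e-26 kg·m/s

When Δx → 10Δx:
Δp'_min = ℏ/(2 × 10Δx) = (1/10) × ℏ/(2Δx) = (1/10) × Δp_min
Δp'_min = 1/10 × 1.806e-26 kg·m/s = 1.806e-27 kg·m/s

Since Δp_min ∝ 1/Δx, when Δx is increased to 10 times its original value, Δp_min decreases to 1/10 of its original value.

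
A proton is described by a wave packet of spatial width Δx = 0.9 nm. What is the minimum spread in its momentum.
5.859 × 10^-26 kg·m/s

For a wave packet, the spatial width Δx and momentum spread Δp are related by the uncertainty principle:
ΔxΔp ≥ ℏ/2

The minimum momentum spread is:
Δp_min = ℏ/(2Δx)
Δp_min = (1.055e-34 J·s) / (2 × 9.000e-10 m)
Δp_min = 5.859e-26 kg·m/s

A wave packet cannot have both a well-defined position and well-defined momentum.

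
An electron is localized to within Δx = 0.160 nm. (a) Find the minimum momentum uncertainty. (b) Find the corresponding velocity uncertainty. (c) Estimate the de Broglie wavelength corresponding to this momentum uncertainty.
(a) Δp_min = 3.296 × 10^-25 kg·m/s
(b) Δv_min = 361.774 km/s
(c) λ_dB = 2.011 nm

Step-by-step:

(a) From the uncertainty principle:
Δp_min = ℏ/(2Δx) = (1.055e-34 J·s)/(2 × 1.600e-10 m) = 3.296e-25 kg·m/s

(b) The velocity uncertainty:
Δv = Δp/m = (3.296e-25 kg·m/s)/(9.109e-31 kg) = 3.618e+05 m/s = 361.774 km/s

(c) The de Broglie wavelength for this momentum:
λ = h/p = (6.626e-34 J·s)/(3.296e-25 kg·m/s) = 2.011e-09 m = 2.011 nm

Note: The de Broglie wavelength is comparable to the localization size, as expected from wave-particle duality.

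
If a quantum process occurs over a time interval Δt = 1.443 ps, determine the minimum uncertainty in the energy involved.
228.071 μeV

Using the energy-time uncertainty principle:
ΔEΔt ≥ ℏ/2

The minimum uncertainty in energy is:
ΔE_min = ℏ/(2Δt)
ΔE_min = (1.055e-34 J·s) / (2 × 1.443e-12 s)
ΔE_min = 3.654e-23 J = 228.071 μeV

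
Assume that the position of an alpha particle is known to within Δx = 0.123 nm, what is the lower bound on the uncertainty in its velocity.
64.516 m/s

Using the Heisenberg uncertainty principle and Δp = mΔv:
ΔxΔp ≥ ℏ/2
Δx(mΔv) ≥ ℏ/2

The minimum uncertainty in velocity is:
Δv_min = ℏ/(2mΔx)
Δv_min = (1.055e-34 J·s) / (2 × 6.645e-27 kg × 1.230e-10 m)
Δv_min = 6.452e+01 m/s = 64.516 m/s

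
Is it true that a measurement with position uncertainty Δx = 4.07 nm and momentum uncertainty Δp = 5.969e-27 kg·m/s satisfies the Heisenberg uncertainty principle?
No, it violates the uncertainty principle (impossible measurement).

Calculate the product ΔxΔp:
ΔxΔp = (4.070e-09 m) × (5.969e-27 kg·m/s)
ΔxΔp = 2.429e-35 J·s

Compare to the minimum allowed value ℏ/2:
ℏ/2 = 5.273e-35 J·s

Since ΔxΔp = 2.429e-35 J·s < 5.273e-35 J·s = ℏ/2,
the measurement violates the uncertainty principle.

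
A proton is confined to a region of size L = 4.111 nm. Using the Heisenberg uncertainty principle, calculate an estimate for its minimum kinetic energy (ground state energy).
306.944 neV

Using the uncertainty principle to estimate ground state energy:

1. The position uncertainty is approximately the confinement size:
   Δx ≈ L = 4.111e-09 m

2. From ΔxΔp ≥ ℏ/2, the minimum momentum uncertainty is:
   Δp ≈ ℏ/(2L) = 1.283e-26 kg·m/s

3. The kinetic energy is approximately:
   KE ≈ (Δp)²/(2m) = (1.283e-26)²/(2 × 1.673e-27 kg)
   KE ≈ 4.918e-26 J = 306.944 neV

This is an order-of-magnitude estimate of the ground state energy.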